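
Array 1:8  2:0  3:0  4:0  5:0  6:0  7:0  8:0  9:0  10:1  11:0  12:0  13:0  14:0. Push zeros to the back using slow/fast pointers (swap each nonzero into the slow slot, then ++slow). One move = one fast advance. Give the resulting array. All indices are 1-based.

[8, 1, 0, 0, 0, 0, 0, 0, 0, 0, 0, 0, 0, 0]

(s=1,f=1) a[fast]=8≠0 swap→a[1]=8 → slow++,fast++
(s=2,f=2) a[fast]=0 → fast++
(s=2,f=3) a[fast]=0 → fast++
(s=2,f=4) a[fast]=0 → fast++
(s=2,f=5) a[fast]=0 → fast++
(s=2,f=6) a[fast]=0 → fast++
(s=2,f=7) a[fast]=0 → fast++
(s=2,f=8) a[fast]=0 → fast++
(s=2,f=9) a[fast]=0 → fast++
(s=2,f=10) a[fast]=1≠0 swap→a[2]=1 → slow++,fast++
(s=3,f=11) a[fast]=0 → fast++
(s=3,f=12) a[fast]=0 → fast++
(s=3,f=13) a[fast]=0 → fast++
(s=3,f=14) a[fast]=0 → fast++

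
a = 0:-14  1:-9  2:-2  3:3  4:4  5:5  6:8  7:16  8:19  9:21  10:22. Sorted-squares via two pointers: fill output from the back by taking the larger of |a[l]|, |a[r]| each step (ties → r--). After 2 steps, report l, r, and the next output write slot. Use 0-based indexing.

[0,10] |-14|<=|22| out[10]=484 → r--
[0,9] |-14|<=|21| out[9]=441 → r--

l=0, r=8, next write slot=8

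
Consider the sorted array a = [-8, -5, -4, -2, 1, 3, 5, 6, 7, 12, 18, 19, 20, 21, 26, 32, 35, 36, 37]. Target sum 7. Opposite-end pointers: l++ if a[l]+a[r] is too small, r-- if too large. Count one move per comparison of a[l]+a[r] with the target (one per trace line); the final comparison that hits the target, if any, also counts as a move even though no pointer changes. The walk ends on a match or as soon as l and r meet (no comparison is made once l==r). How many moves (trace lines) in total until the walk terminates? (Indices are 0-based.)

l=0 r=18: -8+37=29 >7, r--
l=0 r=17: -8+36=28 >7, r--
l=0 r=16: -8+35=27 >7, r--
l=0 r=15: -8+32=24 >7, r--
l=0 r=14: -8+26=18 >7, r--
l=0 r=13: -8+21=13 >7, r--
l=0 r=12: -8+20=12 >7, r--
l=0 r=11: -8+19=11 >7, r--
l=0 r=10: -8+18=10 >7, r--
l=0 r=9: -8+12=4 <7, l++
l=1 r=9: -5+12=7, found

11 moves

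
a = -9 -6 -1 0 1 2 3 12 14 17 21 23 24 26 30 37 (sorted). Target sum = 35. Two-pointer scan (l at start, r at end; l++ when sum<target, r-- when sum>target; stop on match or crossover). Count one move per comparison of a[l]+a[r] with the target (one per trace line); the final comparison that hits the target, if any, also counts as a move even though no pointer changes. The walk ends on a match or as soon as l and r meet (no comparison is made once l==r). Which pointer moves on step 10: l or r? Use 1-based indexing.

r

[1,16] -9+37=28 <35 → l++
[2,16] -6+37=31 <35 → l++
[3,16] -1+37=36 >35 → r--
[3,15] -1+30=29 <35 → l++
[4,15] 0+30=30 <35 → l++
[5,15] 1+30=31 <35 → l++
[6,15] 2+30=32 <35 → l++
[7,15] 3+30=33 <35 → l++
[8,15] 12+30=42 >35 → r--
[8,14] 12+26=38 >35 → r--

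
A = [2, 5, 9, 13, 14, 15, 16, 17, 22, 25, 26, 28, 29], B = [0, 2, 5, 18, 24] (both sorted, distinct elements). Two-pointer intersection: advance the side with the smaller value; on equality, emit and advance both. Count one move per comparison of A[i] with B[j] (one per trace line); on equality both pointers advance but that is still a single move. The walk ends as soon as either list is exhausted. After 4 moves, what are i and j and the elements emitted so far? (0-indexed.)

[i=0,j=0] 2>0 → j++
[i=0,j=1] 2==2 emit → i++,j++
[i=1,j=2] 5==5 emit → i++,j++
[i=2,j=3] 9<18 → i++

i=3, j=3, emitted=[2, 5]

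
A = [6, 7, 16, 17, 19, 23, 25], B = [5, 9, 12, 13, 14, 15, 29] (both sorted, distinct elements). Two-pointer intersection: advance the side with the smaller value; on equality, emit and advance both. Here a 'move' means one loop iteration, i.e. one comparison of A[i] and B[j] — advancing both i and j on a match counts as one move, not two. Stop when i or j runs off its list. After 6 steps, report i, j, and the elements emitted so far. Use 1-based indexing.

i=1 j=1: 6>5, j++
i=1 j=2: 6<9, i++
i=2 j=2: 7<9, i++
i=3 j=2: 16>9, j++
i=3 j=3: 16>12, j++
i=3 j=4: 16>13, j++

i=3, j=5, emitted=[]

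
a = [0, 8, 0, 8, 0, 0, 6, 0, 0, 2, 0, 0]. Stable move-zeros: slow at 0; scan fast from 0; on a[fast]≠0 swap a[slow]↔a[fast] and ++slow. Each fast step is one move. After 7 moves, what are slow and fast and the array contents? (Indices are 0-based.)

slow=3, fast=7, a=[8, 8, 6, 0, 0, 0, 0, 0, 0, 2, 0, 0]

slow=0 fast=0: a[fast]=0, fast++
slow=0 fast=1: a[fast]=8≠0 swap→a[0]=8, slow++,fast++
slow=1 fast=2: a[fast]=0, fast++
slow=1 fast=3: a[fast]=8≠0 swap→a[1]=8, slow++,fast++
slow=2 fast=4: a[fast]=0, fast++
slow=2 fast=5: a[fast]=0, fast++
slow=2 fast=6: a[fast]=6≠0 swap→a[2]=6, slow++,fast++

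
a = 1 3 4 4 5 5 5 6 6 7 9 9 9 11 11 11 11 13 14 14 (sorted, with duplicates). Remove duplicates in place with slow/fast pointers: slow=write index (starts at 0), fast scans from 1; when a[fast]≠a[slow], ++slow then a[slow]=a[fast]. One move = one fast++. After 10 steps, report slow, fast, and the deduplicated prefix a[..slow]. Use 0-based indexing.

(s=0,f=1) a[fast]=3≠a[slow]=1 write a[1]=3 → slow++,fast++
(s=1,f=2) a[fast]=4≠a[slow]=3 write a[2]=4 → slow++,fast++
(s=2,f=3) a[fast]=4=a[slow] dup → fast++
(s=2,f=4) a[fast]=5≠a[slow]=4 write a[3]=5 → slow++,fast++
(s=3,f=5) a[fast]=5=a[slow] dup → fast++
(s=3,f=6) a[fast]=5=a[slow] dup → fast++
(s=3,f=7) a[fast]=6≠a[slow]=5 write a[4]=6 → slow++,fast++
(s=4,f=8) a[fast]=6=a[slow] dup → fast++
(s=4,f=9) a[fast]=7≠a[slow]=6 write a[5]=7 → slow++,fast++
(s=5,f=10) a[fast]=9≠a[slow]=7 write a[6]=9 → slow++,fast++

slow=6, fast=11, prefix=[1, 3, 4, 5, 6, 7, 9]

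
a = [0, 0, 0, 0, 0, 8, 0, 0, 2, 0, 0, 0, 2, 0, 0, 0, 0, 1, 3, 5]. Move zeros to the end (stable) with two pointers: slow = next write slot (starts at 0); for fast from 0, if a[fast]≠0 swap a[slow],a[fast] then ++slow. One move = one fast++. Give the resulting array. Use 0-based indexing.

(s=0,f=0) a[fast]=0 → fast++
(s=0,f=1) a[fast]=0 → fast++
(s=0,f=2) a[fast]=0 → fast++
(s=0,f=3) a[fast]=0 → fast++
(s=0,f=4) a[fast]=0 → fast++
(s=0,f=5) a[fast]=8≠0 swap→a[0]=8 → slow++,fast++
(s=1,f=6) a[fast]=0 → fast++
(s=1,f=7) a[fast]=0 → fast++
(s=1,f=8) a[fast]=2≠0 swap→a[1]=2 → slow++,fast++
(s=2,f=9) a[fast]=0 → fast++
(s=2,f=10) a[fast]=0 → fast++
(s=2,f=11) a[fast]=0 → fast++
(s=2,f=12) a[fast]=2≠0 swap→a[2]=2 → slow++,fast++
(s=3,f=13) a[fast]=0 → fast++
(s=3,f=14) a[fast]=0 → fast++
(s=3,f=15) a[fast]=0 → fast++
(s=3,f=16) a[fast]=0 → fast++
(s=3,f=17) a[fast]=1≠0 swap→a[3]=1 → slow++,fast++
(s=4,f=18) a[fast]=3≠0 swap→a[4]=3 → slow++,fast++
(s=5,f=19) a[fast]=5≠0 swap→a[5]=5 → slow++,fast++

[8, 2, 2, 1, 3, 5, 0, 0, 0, 0, 0, 0, 0, 0, 0, 0, 0, 0, 0, 0]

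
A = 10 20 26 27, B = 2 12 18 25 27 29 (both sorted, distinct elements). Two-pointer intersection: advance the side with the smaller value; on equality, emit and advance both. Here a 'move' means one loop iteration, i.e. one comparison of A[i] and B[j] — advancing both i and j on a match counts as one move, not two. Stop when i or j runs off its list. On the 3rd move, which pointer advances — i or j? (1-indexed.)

j

i=1 j=1: 10>2, j++
i=1 j=2: 10<12, i++
i=2 j=2: 20>12, j++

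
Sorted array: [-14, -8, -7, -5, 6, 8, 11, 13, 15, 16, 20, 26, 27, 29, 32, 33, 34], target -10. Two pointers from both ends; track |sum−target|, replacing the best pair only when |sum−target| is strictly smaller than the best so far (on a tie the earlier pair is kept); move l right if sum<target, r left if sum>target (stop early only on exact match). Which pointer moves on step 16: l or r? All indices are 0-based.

l=0 r=16: -14+34=20 d=30 *, r--
l=0 r=15: -14+33=19 d=29 *, r--
l=0 r=14: -14+32=18 d=28 *, r--
l=0 r=13: -14+29=15 d=25 *, r--
l=0 r=12: -14+27=13 d=23 *, r--
l=0 r=11: -14+26=12 d=22 *, r--
l=0 r=10: -14+20=6 d=16 *, r--
l=0 r=9: -14+16=2 d=12 *, r--
l=0 r=8: -14+15=1 d=11 *, r--
l=0 r=7: -14+13=-1 d=9 *, r--
l=0 r=6: -14+11=-3 d=7 *, r--
l=0 r=5: -14+8=-6 d=4 *, r--
l=0 r=4: -14+6=-8 d=2 *, r--
l=0 r=3: -14+-5=-19 d=9, l++
l=1 r=3: -8+-5=-13 d=3, l++
l=2 r=3: -7+-5=-12 d=2, l++

l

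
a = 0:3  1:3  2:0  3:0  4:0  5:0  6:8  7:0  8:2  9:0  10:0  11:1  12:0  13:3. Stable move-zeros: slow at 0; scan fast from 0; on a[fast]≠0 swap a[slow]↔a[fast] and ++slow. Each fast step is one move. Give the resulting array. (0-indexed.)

(s=0,f=0) a[fast]=3≠0 swap→a[0]=3 → slow++,fast++
(s=1,f=1) a[fast]=3≠0 swap→a[1]=3 → slow++,fast++
(s=2,f=2) a[fast]=0 → fast++
(s=2,f=3) a[fast]=0 → fast++
(s=2,f=4) a[fast]=0 → fast++
(s=2,f=5) a[fast]=0 → fast++
(s=2,f=6) a[fast]=8≠0 swap→a[2]=8 → slow++,fast++
(s=3,f=7) a[fast]=0 → fast++
(s=3,f=8) a[fast]=2≠0 swap→a[3]=2 → slow++,fast++
(s=4,f=9) a[fast]=0 → fast++
(s=4,f=10) a[fast]=0 → fast++
(s=4,f=11) a[fast]=1≠0 swap→a[4]=1 → slow++,fast++
(s=5,f=12) a[fast]=0 → fast++
(s=5,f=13) a[fast]=3≠0 swap→a[5]=3 → slow++,fast++

[3, 3, 8, 2, 1, 3, 0, 0, 0, 0, 0, 0, 0, 0]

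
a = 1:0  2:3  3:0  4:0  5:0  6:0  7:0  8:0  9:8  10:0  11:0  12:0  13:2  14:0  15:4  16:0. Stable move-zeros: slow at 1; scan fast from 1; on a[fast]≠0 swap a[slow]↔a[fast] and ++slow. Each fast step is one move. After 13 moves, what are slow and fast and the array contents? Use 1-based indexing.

slow=4, fast=14, a=[3, 8, 2, 0, 0, 0, 0, 0, 0, 0, 0, 0, 0, 0, 4, 0]

slow=1 fast=1: a[fast]=0, fast++
slow=1 fast=2: a[fast]=3≠0 swap→a[1]=3, slow++,fast++
slow=2 fast=3: a[fast]=0, fast++
slow=2 fast=4: a[fast]=0, fast++
slow=2 fast=5: a[fast]=0, fast++
slow=2 fast=6: a[fast]=0, fast++
slow=2 fast=7: a[fast]=0, fast++
slow=2 fast=8: a[fast]=0, fast++
slow=2 fast=9: a[fast]=8≠0 swap→a[2]=8, slow++,fast++
slow=3 fast=10: a[fast]=0, fast++
slow=3 fast=11: a[fast]=0, fast++
slow=3 fast=12: a[fast]=0, fast++
slow=3 fast=13: a[fast]=2≠0 swap→a[3]=2, slow++,fast++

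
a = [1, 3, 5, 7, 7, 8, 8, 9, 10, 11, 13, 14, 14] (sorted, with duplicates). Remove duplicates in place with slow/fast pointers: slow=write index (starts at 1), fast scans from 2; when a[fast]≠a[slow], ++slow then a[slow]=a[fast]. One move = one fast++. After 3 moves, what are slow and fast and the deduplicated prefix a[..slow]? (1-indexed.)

slow=1 fast=2: a[fast]=3≠a[slow]=1 write a[2]=3, slow++,fast++
slow=2 fast=3: a[fast]=5≠a[slow]=3 write a[3]=5, slow++,fast++
slow=3 fast=4: a[fast]=7≠a[slow]=5 write a[4]=7, slow++,fast++

slow=4, fast=5, prefix=[1, 3, 5, 7]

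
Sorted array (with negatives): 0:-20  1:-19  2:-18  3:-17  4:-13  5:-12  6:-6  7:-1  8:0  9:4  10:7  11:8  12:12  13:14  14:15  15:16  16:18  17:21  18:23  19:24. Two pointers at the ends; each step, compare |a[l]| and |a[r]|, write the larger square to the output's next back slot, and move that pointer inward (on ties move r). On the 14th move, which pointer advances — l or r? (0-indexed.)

l=0 r=19: |-20|<=|24| out[19]=576, r--
l=0 r=18: |-20|<=|23| out[18]=529, r--
l=0 r=17: |-20|<=|21| out[17]=441, r--
l=0 r=16: |-20|>|18| out[16]=400, l++
l=1 r=16: |-19|>|18| out[15]=361, l++
l=2 r=16: |-18|<=|18| out[14]=324, r--
l=2 r=15: |-18|>|16| out[13]=324, l++
l=3 r=15: |-17|>|16| out[12]=289, l++
l=4 r=15: |-13|<=|16| out[11]=256, r--
l=4 r=14: |-13|<=|15| out[10]=225, r--
l=4 r=13: |-13|<=|14| out[9]=196, r--
l=4 r=12: |-13|>|12| out[8]=169, l++
l=5 r=12: |-12|<=|12| out[7]=144, r--
l=5 r=11: |-12|>|8| out[6]=144, l++

l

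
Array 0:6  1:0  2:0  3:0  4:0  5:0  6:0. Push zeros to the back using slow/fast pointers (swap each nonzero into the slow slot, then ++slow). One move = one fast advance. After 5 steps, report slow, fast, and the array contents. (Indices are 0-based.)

slow=1, fast=5, a=[6, 0, 0, 0, 0, 0, 0]

(s=0,f=0) a[fast]=6≠0 swap→a[0]=6 → slow++,fast++
(s=1,f=1) a[fast]=0 → fast++
(s=1,f=2) a[fast]=0 → fast++
(s=1,f=3) a[fast]=0 → fast++
(s=1,f=4) a[fast]=0 → fast++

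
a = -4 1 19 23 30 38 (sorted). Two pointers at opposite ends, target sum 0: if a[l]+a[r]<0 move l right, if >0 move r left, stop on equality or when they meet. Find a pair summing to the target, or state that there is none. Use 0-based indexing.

no pair

[0,5] -4+38=34 >0 → r--
[0,4] -4+30=26 >0 → r--
[0,3] -4+23=19 >0 → r--
[0,2] -4+19=15 >0 → r--
[0,1] -4+1=-3 <0 → l++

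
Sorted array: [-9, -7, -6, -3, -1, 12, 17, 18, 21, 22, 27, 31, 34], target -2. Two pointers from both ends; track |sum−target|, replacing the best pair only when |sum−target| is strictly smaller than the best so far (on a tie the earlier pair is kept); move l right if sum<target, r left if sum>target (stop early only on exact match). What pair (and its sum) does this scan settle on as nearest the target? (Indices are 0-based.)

[0,12] -9+34=25 d=27 * → r--
[0,11] -9+31=22 d=24 * → r--
[0,10] -9+27=18 d=20 * → r--
[0,9] -9+22=13 d=15 * → r--
[0,8] -9+21=12 d=14 * → r--
[0,7] -9+18=9 d=11 * → r--
[0,6] -9+17=8 d=10 * → r--
[0,5] -9+12=3 d=5 * → r--
[0,4] -9+-1=-10 d=8 → l++
[1,4] -7+-1=-8 d=6 → l++
[2,4] -6+-1=-7 d=5 → l++
[3,4] -3+-1=-4 d=2 * → l++

pair (-3, -1) with sum -4 (|Δ|=2)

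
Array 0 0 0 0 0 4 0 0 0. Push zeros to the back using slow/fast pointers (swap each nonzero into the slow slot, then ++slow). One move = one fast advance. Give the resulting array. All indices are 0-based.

[4, 0, 0, 0, 0, 0, 0, 0, 0]

(s=0,f=0) a[fast]=0 → fast++
(s=0,f=1) a[fast]=0 → fast++
(s=0,f=2) a[fast]=0 → fast++
(s=0,f=3) a[fast]=0 → fast++
(s=0,f=4) a[fast]=0 → fast++
(s=0,f=5) a[fast]=4≠0 swap→a[0]=4 → slow++,fast++
(s=1,f=6) a[fast]=0 → fast++
(s=1,f=7) a[fast]=0 → fast++
(s=1,f=8) a[fast]=0 → fast++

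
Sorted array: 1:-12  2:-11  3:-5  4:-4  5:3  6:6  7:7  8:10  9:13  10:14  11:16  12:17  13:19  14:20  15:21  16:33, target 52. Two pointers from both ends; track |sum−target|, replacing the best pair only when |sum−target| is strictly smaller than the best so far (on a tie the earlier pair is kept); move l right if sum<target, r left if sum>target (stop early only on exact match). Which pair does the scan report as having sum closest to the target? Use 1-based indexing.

pair (19, 33) with sum 52 (|Δ|=0)

l=1 r=16: -12+33=21 d=31 *, l++
l=2 r=16: -11+33=22 d=30 *, l++
l=3 r=16: -5+33=28 d=24 *, l++
l=4 r=16: -4+33=29 d=23 *, l++
l=5 r=16: 3+33=36 d=16 *, l++
l=6 r=16: 6+33=39 d=13 *, l++
l=7 r=16: 7+33=40 d=12 *, l++
l=8 r=16: 10+33=43 d=9 *, l++
l=9 r=16: 13+33=46 d=6 *, l++
l=10 r=16: 14+33=47 d=5 *, l++
l=11 r=16: 16+33=49 d=3 *, l++
l=12 r=16: 17+33=50 d=2 *, l++
l=13 r=16: 19+33=52 d=0 *, stop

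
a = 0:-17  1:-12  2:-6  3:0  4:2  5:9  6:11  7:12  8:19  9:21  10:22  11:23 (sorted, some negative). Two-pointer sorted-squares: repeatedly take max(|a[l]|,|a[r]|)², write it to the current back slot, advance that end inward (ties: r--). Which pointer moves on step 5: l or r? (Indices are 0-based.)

l=0 r=11: |-17|<=|23| out[11]=529, r--
l=0 r=10: |-17|<=|22| out[10]=484, r--
l=0 r=9: |-17|<=|21| out[9]=441, r--
l=0 r=8: |-17|<=|19| out[8]=361, r--
l=0 r=7: |-17|>|12| out[7]=289, l++

l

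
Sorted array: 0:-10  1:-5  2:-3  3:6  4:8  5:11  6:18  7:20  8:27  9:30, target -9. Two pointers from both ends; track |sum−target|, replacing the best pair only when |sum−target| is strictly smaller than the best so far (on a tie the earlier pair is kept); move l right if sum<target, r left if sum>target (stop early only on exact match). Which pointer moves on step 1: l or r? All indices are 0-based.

[0,9] -10+30=20 d=29 * → r--

r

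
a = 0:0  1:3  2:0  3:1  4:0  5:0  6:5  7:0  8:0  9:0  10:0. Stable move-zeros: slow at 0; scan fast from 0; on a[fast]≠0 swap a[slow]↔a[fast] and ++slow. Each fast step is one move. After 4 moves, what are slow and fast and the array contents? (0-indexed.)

(s=0,f=0) a[fast]=0 → fast++
(s=0,f=1) a[fast]=3≠0 swap→a[0]=3 → slow++,fast++
(s=1,f=2) a[fast]=0 → fast++
(s=1,f=3) a[fast]=1≠0 swap→a[1]=1 → slow++,fast++

slow=2, fast=4, a=[3, 1, 0, 0, 0, 0, 5, 0, 0, 0, 0]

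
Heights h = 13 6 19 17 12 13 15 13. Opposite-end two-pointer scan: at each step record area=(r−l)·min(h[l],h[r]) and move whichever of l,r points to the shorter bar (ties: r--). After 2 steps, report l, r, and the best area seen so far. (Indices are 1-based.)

l=2, r=7, best area=91

[1,8] min(13,13)*7=91 best=91 * → r--
[1,7] min(13,15)*6=78 best=91 → l++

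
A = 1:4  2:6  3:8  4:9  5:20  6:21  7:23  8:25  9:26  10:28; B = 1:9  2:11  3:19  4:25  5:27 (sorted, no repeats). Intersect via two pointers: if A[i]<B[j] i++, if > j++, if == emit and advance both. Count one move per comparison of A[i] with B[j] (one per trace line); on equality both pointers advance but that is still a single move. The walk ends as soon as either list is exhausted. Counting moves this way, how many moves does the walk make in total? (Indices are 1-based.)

12 moves

i=1 j=1: 4<9, i++
i=2 j=1: 6<9, i++
i=3 j=1: 8<9, i++
i=4 j=1: 9==9 emit, i++,j++
i=5 j=2: 20>11, j++
i=5 j=3: 20>19, j++
i=5 j=4: 20<25, i++
i=6 j=4: 21<25, i++
i=7 j=4: 23<25, i++
i=8 j=4: 25==25 emit, i++,j++
i=9 j=5: 26<27, i++
i=10 j=5: 28>27, j++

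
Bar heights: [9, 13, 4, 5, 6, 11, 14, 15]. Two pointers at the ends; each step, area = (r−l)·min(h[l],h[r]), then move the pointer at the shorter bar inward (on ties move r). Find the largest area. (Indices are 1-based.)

l=1 r=8: min(9,15)*7=63 best=63 *, l++
l=2 r=8: min(13,15)*6=78 best=78 *, l++
l=3 r=8: min(4,15)*5=20 best=78, l++
l=4 r=8: min(5,15)*4=20 best=78, l++
l=5 r=8: min(6,15)*3=18 best=78, l++
l=6 r=8: min(11,15)*2=22 best=78, l++
l=7 r=8: min(14,15)*1=14 best=78, l++

max area = 78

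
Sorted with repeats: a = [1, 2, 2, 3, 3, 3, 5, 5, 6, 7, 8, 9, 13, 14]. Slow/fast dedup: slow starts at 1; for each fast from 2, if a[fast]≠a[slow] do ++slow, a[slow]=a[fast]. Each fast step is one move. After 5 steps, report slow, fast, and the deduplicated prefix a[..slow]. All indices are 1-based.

(s=1,f=2) a[fast]=2≠a[slow]=1 write a[2]=2 → slow++,fast++
(s=2,f=3) a[fast]=2=a[slow] dup → fast++
(s=2,f=4) a[fast]=3≠a[slow]=2 write a[3]=3 → slow++,fast++
(s=3,f=5) a[fast]=3=a[slow] dup → fast++
(s=3,f=6) a[fast]=3=a[slow] dup → fast++

slow=3, fast=7, prefix=[1, 2, 3]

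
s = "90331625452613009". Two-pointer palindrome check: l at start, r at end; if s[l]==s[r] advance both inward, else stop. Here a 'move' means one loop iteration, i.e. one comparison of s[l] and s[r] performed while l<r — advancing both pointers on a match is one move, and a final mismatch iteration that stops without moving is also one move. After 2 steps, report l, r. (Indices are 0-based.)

l=2, r=14

l=0 r=16: '9'=='9', l++,r--
l=1 r=15: '0'=='0', l++,r--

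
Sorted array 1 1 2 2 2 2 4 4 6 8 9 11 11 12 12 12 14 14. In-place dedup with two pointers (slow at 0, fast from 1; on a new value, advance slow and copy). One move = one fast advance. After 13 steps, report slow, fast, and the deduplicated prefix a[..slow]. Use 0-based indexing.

slow=7, fast=14, prefix=[1, 2, 4, 6, 8, 9, 11, 12]

(s=0,f=1) a[fast]=1=a[slow] dup → fast++
(s=0,f=2) a[fast]=2≠a[slow]=1 write a[1]=2 → slow++,fast++
(s=1,f=3) a[fast]=2=a[slow] dup → fast++
(s=1,f=4) a[fast]=2=a[slow] dup → fast++
(s=1,f=5) a[fast]=2=a[slow] dup → fast++
(s=1,f=6) a[fast]=4≠a[slow]=2 write a[2]=4 → slow++,fast++
(s=2,f=7) a[fast]=4=a[slow] dup → fast++
(s=2,f=8) a[fast]=6≠a[slow]=4 write a[3]=6 → slow++,fast++
(s=3,f=9) a[fast]=8≠a[slow]=6 write a[4]=8 → slow++,fast++
(s=4,f=10) a[fast]=9≠a[slow]=8 write a[5]=9 → slow++,fast++
(s=5,f=11) a[fast]=11≠a[slow]=9 write a[6]=11 → slow++,fast++
(s=6,f=12) a[fast]=11=a[slow] dup → fast++
(s=6,f=13) a[fast]=12≠a[slow]=11 write a[7]=12 → slow++,fast++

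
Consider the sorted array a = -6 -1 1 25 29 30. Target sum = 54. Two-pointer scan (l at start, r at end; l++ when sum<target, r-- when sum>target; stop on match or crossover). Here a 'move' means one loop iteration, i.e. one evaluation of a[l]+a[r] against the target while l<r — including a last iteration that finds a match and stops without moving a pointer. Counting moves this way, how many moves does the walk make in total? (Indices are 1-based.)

[1,6] -6+30=24 <54 → l++
[2,6] -1+30=29 <54 → l++
[3,6] 1+30=31 <54 → l++
[4,6] 25+30=55 >54 → r--
[4,5] 25+29=54 → found

5 moves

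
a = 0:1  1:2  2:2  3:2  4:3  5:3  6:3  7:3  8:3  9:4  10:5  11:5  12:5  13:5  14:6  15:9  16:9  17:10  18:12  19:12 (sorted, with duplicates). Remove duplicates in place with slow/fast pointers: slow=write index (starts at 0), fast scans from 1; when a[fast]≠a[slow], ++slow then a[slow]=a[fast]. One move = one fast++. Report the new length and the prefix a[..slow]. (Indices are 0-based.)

(s=0,f=1) a[fast]=2≠a[slow]=1 write a[1]=2 → slow++,fast++
(s=1,f=2) a[fast]=2=a[slow] dup → fast++
(s=1,f=3) a[fast]=2=a[slow] dup → fast++
(s=1,f=4) a[fast]=3≠a[slow]=2 write a[2]=3 → slow++,fast++
(s=2,f=5) a[fast]=3=a[slow] dup → fast++
(s=2,f=6) a[fast]=3=a[slow] dup → fast++
(s=2,f=7) a[fast]=3=a[slow] dup → fast++
(s=2,f=8) a[fast]=3=a[slow] dup → fast++
(s=2,f=9) a[fast]=4≠a[slow]=3 write a[3]=4 → slow++,fast++
(s=3,f=10) a[fast]=5≠a[slow]=4 write a[4]=5 → slow++,fast++
(s=4,f=11) a[fast]=5=a[slow] dup → fast++
(s=4,f=12) a[fast]=5=a[slow] dup → fast++
(s=4,f=13) a[fast]=5=a[slow] dup → fast++
(s=4,f=14) a[fast]=6≠a[slow]=5 write a[5]=6 → slow++,fast++
(s=5,f=15) a[fast]=9≠a[slow]=6 write a[6]=9 → slow++,fast++
(s=6,f=16) a[fast]=9=a[slow] dup → fast++
(s=6,f=17) a[fast]=10≠a[slow]=9 write a[7]=10 → slow++,fast++
(s=7,f=18) a[fast]=12≠a[slow]=10 write a[8]=12 → slow++,fast++
(s=8,f=19) a[fast]=12=a[slow] dup → fast++

length 9; prefix = [1, 2, 3, 4, 5, 6, 9, 10, 12]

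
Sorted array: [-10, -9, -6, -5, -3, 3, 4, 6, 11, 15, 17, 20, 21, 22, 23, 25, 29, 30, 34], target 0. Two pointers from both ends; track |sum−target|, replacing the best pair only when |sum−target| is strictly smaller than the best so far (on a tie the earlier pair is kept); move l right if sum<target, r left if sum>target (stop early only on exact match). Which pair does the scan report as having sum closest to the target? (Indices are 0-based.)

pair (-6, 6) with sum 0 (|Δ|=0)

l=0 r=18: -10+34=24 d=24 *, r--
l=0 r=17: -10+30=20 d=20 *, r--
l=0 r=16: -10+29=19 d=19 *, r--
l=0 r=15: -10+25=15 d=15 *, r--
l=0 r=14: -10+23=13 d=13 *, r--
l=0 r=13: -10+22=12 d=12 *, r--
l=0 r=12: -10+21=11 d=11 *, r--
l=0 r=11: -10+20=10 d=10 *, r--
l=0 r=10: -10+17=7 d=7 *, r--
l=0 r=9: -10+15=5 d=5 *, r--
l=0 r=8: -10+11=1 d=1 *, r--
l=0 r=7: -10+6=-4 d=4, l++
l=1 r=7: -9+6=-3 d=3, l++
l=2 r=7: -6+6=0 d=0 *, stop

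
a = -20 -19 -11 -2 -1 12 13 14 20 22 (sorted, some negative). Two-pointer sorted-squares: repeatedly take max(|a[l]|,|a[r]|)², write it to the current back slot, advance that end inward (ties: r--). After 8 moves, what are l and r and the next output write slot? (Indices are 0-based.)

[0,9] |-20|<=|22| out[9]=484 → r--
[0,8] |-20|<=|20| out[8]=400 → r--
[0,7] |-20|>|14| out[7]=400 → l++
[1,7] |-19|>|14| out[6]=361 → l++
[2,7] |-11|<=|14| out[5]=196 → r--
[2,6] |-11|<=|13| out[4]=169 → r--
[2,5] |-11|<=|12| out[3]=144 → r--
[2,4] |-11|>|-1| out[2]=121 → l++

l=3, r=4, next write slot=1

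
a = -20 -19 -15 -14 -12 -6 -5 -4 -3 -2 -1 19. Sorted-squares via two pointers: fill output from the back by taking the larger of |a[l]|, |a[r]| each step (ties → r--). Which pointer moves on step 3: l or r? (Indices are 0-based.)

l

l=0 r=11: |-20|>|19| out[11]=400, l++
l=1 r=11: |-19|<=|19| out[10]=361, r--
l=1 r=10: |-19|>|-1| out[9]=361, l++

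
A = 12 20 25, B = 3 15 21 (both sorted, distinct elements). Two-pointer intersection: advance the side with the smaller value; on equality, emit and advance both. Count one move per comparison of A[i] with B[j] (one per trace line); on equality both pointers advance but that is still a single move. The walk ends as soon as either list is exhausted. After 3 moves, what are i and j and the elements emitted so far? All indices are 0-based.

[i=0,j=0] 12>3 → j++
[i=0,j=1] 12<15 → i++
[i=1,j=1] 20>15 → j++

i=1, j=2, emitted=[]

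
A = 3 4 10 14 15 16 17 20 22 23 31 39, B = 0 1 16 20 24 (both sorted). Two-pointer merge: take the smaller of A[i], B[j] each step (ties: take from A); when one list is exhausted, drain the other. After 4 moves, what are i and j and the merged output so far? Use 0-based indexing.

i=0 j=0: A[i]=3>B[j]=0 take 0, j++
i=0 j=1: A[i]=3>B[j]=1 take 1, j++
i=0 j=2: A[i]=3<=B[j]=16 take 3, i++
i=1 j=2: A[i]=4<=B[j]=16 take 4, i++

i=2, j=2, merged so far=[0, 1, 3, 4]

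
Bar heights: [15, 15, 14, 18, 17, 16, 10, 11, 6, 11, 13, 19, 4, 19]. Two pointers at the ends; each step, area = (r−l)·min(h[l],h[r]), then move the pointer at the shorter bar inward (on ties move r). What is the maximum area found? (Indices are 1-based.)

[1,14] min(15,19)*13=195 best=195 * → l++
[2,14] min(15,19)*12=180 best=195 → l++
[3,14] min(14,19)*11=154 best=195 → l++
[4,14] min(18,19)*10=180 best=195 → l++
[5,14] min(17,19)*9=153 best=195 → l++
[6,14] min(16,19)*8=128 best=195 → l++
[7,14] min(10,19)*7=70 best=195 → l++
[8,14] min(11,19)*6=66 best=195 → l++
[9,14] min(6,19)*5=30 best=195 → l++
[10,14] min(11,19)*4=44 best=195 → l++
[11,14] min(13,19)*3=39 best=195 → l++
[12,14] min(19,19)*2=38 best=195 → r--
[12,13] min(19,4)*1=4 best=195 → r--

max area = 195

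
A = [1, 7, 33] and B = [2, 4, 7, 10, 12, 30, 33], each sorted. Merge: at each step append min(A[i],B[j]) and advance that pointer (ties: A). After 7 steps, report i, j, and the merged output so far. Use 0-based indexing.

i=2, j=5, merged so far=[1, 2, 4, 7, 7, 10, 12]

i=0 j=0: A[i]=1<=B[j]=2 take 1, i++
i=1 j=0: A[i]=7>B[j]=2 take 2, j++
i=1 j=1: A[i]=7>B[j]=4 take 4, j++
i=1 j=2: A[i]=7<=B[j]=7 take 7, i++
i=2 j=2: A[i]=33>B[j]=7 take 7, j++
i=2 j=3: A[i]=33>B[j]=10 take 10, j++
i=2 j=4: A[i]=33>B[j]=12 take 12, j++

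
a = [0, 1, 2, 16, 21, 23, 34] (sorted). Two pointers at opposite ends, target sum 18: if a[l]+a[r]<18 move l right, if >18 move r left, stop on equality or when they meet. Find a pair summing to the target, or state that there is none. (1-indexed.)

l=1 r=7: 0+34=34 >18, r--
l=1 r=6: 0+23=23 >18, r--
l=1 r=5: 0+21=21 >18, r--
l=1 r=4: 0+16=16 <18, l++
l=2 r=4: 1+16=17 <18, l++
l=3 r=4: 2+16=18, found

(2, 16)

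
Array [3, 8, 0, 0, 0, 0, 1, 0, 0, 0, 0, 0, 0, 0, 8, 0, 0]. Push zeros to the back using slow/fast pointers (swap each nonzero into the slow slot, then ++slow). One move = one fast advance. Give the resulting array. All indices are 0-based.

slow=0 fast=0: a[fast]=3≠0 swap→a[0]=3, slow++,fast++
slow=1 fast=1: a[fast]=8≠0 swap→a[1]=8, slow++,fast++
slow=2 fast=2: a[fast]=0, fast++
slow=2 fast=3: a[fast]=0, fast++
slow=2 fast=4: a[fast]=0, fast++
slow=2 fast=5: a[fast]=0, fast++
slow=2 fast=6: a[fast]=1≠0 swap→a[2]=1, slow++,fast++
slow=3 fast=7: a[fast]=0, fast++
slow=3 fast=8: a[fast]=0, fast++
slow=3 fast=9: a[fast]=0, fast++
slow=3 fast=10: a[fast]=0, fast++
slow=3 fast=11: a[fast]=0, fast++
slow=3 fast=12: a[fast]=0, fast++
slow=3 fast=13: a[fast]=0, fast++
slow=3 fast=14: a[fast]=8≠0 swap→a[3]=8, slow++,fast++
slow=4 fast=15: a[fast]=0, fast++
slow=4 fast=16: a[fast]=0, fast++

[3, 8, 1, 8, 0, 0, 0, 0, 0, 0, 0, 0, 0, 0, 0, 0, 0]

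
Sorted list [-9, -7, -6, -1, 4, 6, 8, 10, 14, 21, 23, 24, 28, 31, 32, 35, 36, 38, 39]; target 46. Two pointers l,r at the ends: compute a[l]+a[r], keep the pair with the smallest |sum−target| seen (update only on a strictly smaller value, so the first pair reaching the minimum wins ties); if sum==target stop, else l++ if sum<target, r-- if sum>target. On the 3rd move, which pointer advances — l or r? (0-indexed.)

[0,18] -9+39=30 d=16 * → l++
[1,18] -7+39=32 d=14 * → l++
[2,18] -6+39=33 d=13 * → l++

l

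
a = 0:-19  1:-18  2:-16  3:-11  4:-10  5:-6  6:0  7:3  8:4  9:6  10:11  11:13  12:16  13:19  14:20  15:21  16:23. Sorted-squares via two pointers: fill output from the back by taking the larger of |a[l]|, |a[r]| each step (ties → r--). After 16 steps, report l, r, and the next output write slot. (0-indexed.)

l=0 r=16: |-19|<=|23| out[16]=529, r--
l=0 r=15: |-19|<=|21| out[15]=441, r--
l=0 r=14: |-19|<=|20| out[14]=400, r--
l=0 r=13: |-19|<=|19| out[13]=361, r--
l=0 r=12: |-19|>|16| out[12]=361, l++
l=1 r=12: |-18|>|16| out[11]=324, l++
l=2 r=12: |-16|<=|16| out[10]=256, r--
l=2 r=11: |-16|>|13| out[9]=256, l++
l=3 r=11: |-11|<=|13| out[8]=169, r--
l=3 r=10: |-11|<=|11| out[7]=121, r--
l=3 r=9: |-11|>|6| out[6]=121, l++
l=4 r=9: |-10|>|6| out[5]=100, l++
l=5 r=9: |-6|<=|6| out[4]=36, r--
l=5 r=8: |-6|>|4| out[3]=36, l++
l=6 r=8: |0|<=|4| out[2]=16, r--
l=6 r=7: |0|<=|3| out[1]=9, r--

l=6, r=6, next write slot=0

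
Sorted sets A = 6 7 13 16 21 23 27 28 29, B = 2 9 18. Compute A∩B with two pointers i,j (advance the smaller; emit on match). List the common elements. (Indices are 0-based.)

i=0 j=0: 6>2, j++
i=0 j=1: 6<9, i++
i=1 j=1: 7<9, i++
i=2 j=1: 13>9, j++
i=2 j=2: 13<18, i++
i=3 j=2: 16<18, i++
i=4 j=2: 21>18, j++

intersection = []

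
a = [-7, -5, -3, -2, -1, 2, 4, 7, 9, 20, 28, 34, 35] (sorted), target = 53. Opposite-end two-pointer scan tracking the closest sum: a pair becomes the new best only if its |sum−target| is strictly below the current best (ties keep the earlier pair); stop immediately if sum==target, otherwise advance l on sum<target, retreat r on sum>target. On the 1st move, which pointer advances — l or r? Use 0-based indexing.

l=0 r=12: -7+35=28 d=25 *, l++

l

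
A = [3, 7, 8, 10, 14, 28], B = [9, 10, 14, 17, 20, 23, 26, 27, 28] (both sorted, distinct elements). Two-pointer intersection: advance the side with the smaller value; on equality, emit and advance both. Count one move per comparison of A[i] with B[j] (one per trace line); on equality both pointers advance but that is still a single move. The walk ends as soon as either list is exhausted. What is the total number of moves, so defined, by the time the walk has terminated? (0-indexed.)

[i=0,j=0] 3<9 → i++
[i=1,j=0] 7<9 → i++
[i=2,j=0] 8<9 → i++
[i=3,j=0] 10>9 → j++
[i=3,j=1] 10==10 emit → i++,j++
[i=4,j=2] 14==14 emit → i++,j++
[i=5,j=3] 28>17 → j++
[i=5,j=4] 28>20 → j++
[i=5,j=5] 28>23 → j++
[i=5,j=6] 28>26 → j++
[i=5,j=7] 28>27 → j++
[i=5,j=8] 28==28 emit → i++,j++

12 moves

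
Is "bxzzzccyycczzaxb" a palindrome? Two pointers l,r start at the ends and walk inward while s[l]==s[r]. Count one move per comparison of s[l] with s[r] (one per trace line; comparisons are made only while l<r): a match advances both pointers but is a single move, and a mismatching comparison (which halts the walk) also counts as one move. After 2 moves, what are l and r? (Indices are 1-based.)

l=1 r=16: 'b'=='b', l++,r--
l=2 r=15: 'x'=='x', l++,r--

l=3, r=14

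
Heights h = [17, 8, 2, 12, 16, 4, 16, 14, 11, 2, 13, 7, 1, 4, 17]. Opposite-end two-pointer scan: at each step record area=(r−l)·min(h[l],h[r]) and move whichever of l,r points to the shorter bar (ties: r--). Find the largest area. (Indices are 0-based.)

max area = 238

l=0 r=14: min(17,17)*14=238 best=238 *, r--
l=0 r=13: min(17,4)*13=52 best=238, r--
l=0 r=12: min(17,1)*12=12 best=238, r--
l=0 r=11: min(17,7)*11=77 best=238, r--
l=0 r=10: min(17,13)*10=130 best=238, r--
l=0 r=9: min(17,2)*9=18 best=238, r--
l=0 r=8: min(17,11)*8=88 best=238, r--
l=0 r=7: min(17,14)*7=98 best=238, r--
l=0 r=6: min(17,16)*6=96 best=238, r--
l=0 r=5: min(17,4)*5=20 best=238, r--
l=0 r=4: min(17,16)*4=64 best=238, r--
l=0 r=3: min(17,12)*3=36 best=238, r--
l=0 r=2: min(17,2)*2=4 best=238, r--
l=0 r=1: min(17,8)*1=8 best=238, r--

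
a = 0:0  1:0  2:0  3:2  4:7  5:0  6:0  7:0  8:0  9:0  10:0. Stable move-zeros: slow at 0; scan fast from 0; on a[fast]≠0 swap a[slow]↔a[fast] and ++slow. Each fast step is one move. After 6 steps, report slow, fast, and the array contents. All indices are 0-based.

slow=2, fast=6, a=[2, 7, 0, 0, 0, 0, 0, 0, 0, 0, 0]

(s=0,f=0) a[fast]=0 → fast++
(s=0,f=1) a[fast]=0 → fast++
(s=0,f=2) a[fast]=0 → fast++
(s=0,f=3) a[fast]=2≠0 swap→a[0]=2 → slow++,fast++
(s=1,f=4) a[fast]=7≠0 swap→a[1]=7 → slow++,fast++
(s=2,f=5) a[fast]=0 → fast++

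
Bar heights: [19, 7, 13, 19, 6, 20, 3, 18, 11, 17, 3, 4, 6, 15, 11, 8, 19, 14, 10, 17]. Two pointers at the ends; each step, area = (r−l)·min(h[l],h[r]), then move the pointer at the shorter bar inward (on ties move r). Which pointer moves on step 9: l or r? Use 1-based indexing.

r

l=1 r=20: min(19,17)*19=323 best=323 *, r--
l=1 r=19: min(19,10)*18=180 best=323, r--
l=1 r=18: min(19,14)*17=238 best=323, r--
l=1 r=17: min(19,19)*16=304 best=323, r--
l=1 r=16: min(19,8)*15=120 best=323, r--
l=1 r=15: min(19,11)*14=154 best=323, r--
l=1 r=14: min(19,15)*13=195 best=323, r--
l=1 r=13: min(19,6)*12=72 best=323, r--
l=1 r=12: min(19,4)*11=44 best=323, r--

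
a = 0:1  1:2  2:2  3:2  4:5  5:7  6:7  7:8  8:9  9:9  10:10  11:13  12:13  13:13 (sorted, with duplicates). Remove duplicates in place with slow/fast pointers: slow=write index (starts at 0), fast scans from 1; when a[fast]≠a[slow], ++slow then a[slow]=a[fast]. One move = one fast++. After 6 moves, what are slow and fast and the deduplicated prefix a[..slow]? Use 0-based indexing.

slow=3, fast=7, prefix=[1, 2, 5, 7]

slow=0 fast=1: a[fast]=2≠a[slow]=1 write a[1]=2, slow++,fast++
slow=1 fast=2: a[fast]=2=a[slow] dup, fast++
slow=1 fast=3: a[fast]=2=a[slow] dup, fast++
slow=1 fast=4: a[fast]=5≠a[slow]=2 write a[2]=5, slow++,fast++
slow=2 fast=5: a[fast]=7≠a[slow]=5 write a[3]=7, slow++,fast++
slow=3 fast=6: a[fast]=7=a[slow] dup, fast++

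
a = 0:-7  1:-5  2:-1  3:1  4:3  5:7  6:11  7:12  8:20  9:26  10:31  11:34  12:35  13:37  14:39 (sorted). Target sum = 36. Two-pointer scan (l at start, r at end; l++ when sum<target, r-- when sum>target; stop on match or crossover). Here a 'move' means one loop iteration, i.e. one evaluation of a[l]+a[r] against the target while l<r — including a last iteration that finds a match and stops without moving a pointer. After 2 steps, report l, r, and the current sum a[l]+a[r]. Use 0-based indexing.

[0,14] -7+39=32 <36 → l++
[1,14] -5+39=34 <36 → l++

l=2, r=14, sum=38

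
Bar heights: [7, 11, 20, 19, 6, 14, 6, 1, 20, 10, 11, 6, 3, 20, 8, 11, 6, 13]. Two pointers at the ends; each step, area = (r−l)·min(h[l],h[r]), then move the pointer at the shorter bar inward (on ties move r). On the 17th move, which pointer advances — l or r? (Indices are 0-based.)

r

[0,17] min(7,13)*17=119 best=119 * → l++
[1,17] min(11,13)*16=176 best=176 * → l++
[2,17] min(20,13)*15=195 best=195 * → r--
[2,16] min(20,6)*14=84 best=195 → r--
[2,15] min(20,11)*13=143 best=195 → r--
[2,14] min(20,8)*12=96 best=195 → r--
[2,13] min(20,20)*11=220 best=220 * → r--
[2,12] min(20,3)*10=30 best=220 → r--
[2,11] min(20,6)*9=54 best=220 → r--
[2,10] min(20,11)*8=88 best=220 → r--
[2,9] min(20,10)*7=70 best=220 → r--
[2,8] min(20,20)*6=120 best=220 → r--
[2,7] min(20,1)*5=5 best=220 → r--
[2,6] min(20,6)*4=24 best=220 → r--
[2,5] min(20,14)*3=42 best=220 → r--
[2,4] min(20,6)*2=12 best=220 → r--
[2,3] min(20,19)*1=19 best=220 → r--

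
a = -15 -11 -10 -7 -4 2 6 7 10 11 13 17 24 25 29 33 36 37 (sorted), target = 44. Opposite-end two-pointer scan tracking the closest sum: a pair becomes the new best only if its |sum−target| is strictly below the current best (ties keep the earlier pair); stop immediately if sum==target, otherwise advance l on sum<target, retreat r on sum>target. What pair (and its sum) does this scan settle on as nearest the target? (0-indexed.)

[0,17] -15+37=22 d=22 * → l++
[1,17] -11+37=26 d=18 * → l++
[2,17] -10+37=27 d=17 * → l++
[3,17] -7+37=30 d=14 * → l++
[4,17] -4+37=33 d=11 * → l++
[5,17] 2+37=39 d=5 * → l++
[6,17] 6+37=43 d=1 * → l++
[7,17] 7+37=44 d=0 * → stop

pair (7, 37) with sum 44 (|Δ|=0)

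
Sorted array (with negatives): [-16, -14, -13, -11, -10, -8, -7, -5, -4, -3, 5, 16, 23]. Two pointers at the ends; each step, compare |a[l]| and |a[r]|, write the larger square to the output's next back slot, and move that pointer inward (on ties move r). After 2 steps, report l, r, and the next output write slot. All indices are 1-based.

l=1 r=13: |-16|<=|23| out[13]=529, r--
l=1 r=12: |-16|<=|16| out[12]=256, r--

l=1, r=11, next write slot=11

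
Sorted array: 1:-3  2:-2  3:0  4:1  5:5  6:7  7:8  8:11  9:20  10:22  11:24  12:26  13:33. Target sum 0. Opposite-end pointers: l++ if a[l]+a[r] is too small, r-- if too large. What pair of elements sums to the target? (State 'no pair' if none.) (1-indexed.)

l=1 r=13: -3+33=30 >0, r--
l=1 r=12: -3+26=23 >0, r--
l=1 r=11: -3+24=21 >0, r--
l=1 r=10: -3+22=19 >0, r--
l=1 r=9: -3+20=17 >0, r--
l=1 r=8: -3+11=8 >0, r--
l=1 r=7: -3+8=5 >0, r--
l=1 r=6: -3+7=4 >0, r--
l=1 r=5: -3+5=2 >0, r--
l=1 r=4: -3+1=-2 <0, l++
l=2 r=4: -2+1=-1 <0, l++
l=3 r=4: 0+1=1 >0, r--

no pair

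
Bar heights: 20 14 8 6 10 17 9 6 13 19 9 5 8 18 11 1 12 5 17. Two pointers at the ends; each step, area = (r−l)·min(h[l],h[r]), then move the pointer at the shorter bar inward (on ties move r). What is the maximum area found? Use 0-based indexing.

max area = 306

[0,18] min(20,17)*18=306 best=306 * → r--
[0,17] min(20,5)*17=85 best=306 → r--
[0,16] min(20,12)*16=192 best=306 → r--
[0,15] min(20,1)*15=15 best=306 → r--
[0,14] min(20,11)*14=154 best=306 → r--
[0,13] min(20,18)*13=234 best=306 → r--
[0,12] min(20,8)*12=96 best=306 → r--
[0,11] min(20,5)*11=55 best=306 → r--
[0,10] min(20,9)*10=90 best=306 → r--
[0,9] min(20,19)*9=171 best=306 → r--
[0,8] min(20,13)*8=104 best=306 → r--
[0,7] min(20,6)*7=42 best=306 → r--
[0,6] min(20,9)*6=54 best=306 → r--
[0,5] min(20,17)*5=85 best=306 → r--
[0,4] min(20,10)*4=40 best=306 → r--
[0,3] min(20,6)*3=18 best=306 → r--
[0,2] min(20,8)*2=16 best=306 → r--
[0,1] min(20,14)*1=14 best=306 → r--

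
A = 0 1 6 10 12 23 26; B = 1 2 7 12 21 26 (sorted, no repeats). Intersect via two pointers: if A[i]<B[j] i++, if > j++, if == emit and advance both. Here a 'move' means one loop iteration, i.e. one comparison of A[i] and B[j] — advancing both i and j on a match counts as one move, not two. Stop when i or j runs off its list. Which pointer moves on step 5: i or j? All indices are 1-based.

j

[i=1,j=1] 0<1 → i++
[i=2,j=1] 1==1 emit → i++,j++
[i=3,j=2] 6>2 → j++
[i=3,j=3] 6<7 → i++
[i=4,j=3] 10>7 → j++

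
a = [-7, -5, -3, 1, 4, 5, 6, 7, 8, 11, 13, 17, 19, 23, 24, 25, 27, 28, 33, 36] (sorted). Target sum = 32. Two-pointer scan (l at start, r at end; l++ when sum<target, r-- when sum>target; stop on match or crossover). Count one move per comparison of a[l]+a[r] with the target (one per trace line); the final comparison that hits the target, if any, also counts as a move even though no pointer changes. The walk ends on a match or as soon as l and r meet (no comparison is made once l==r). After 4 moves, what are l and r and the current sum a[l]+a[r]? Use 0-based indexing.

l=3, r=18, sum=34

l=0 r=19: -7+36=29 <32, l++
l=1 r=19: -5+36=31 <32, l++
l=2 r=19: -3+36=33 >32, r--
l=2 r=18: -3+33=30 <32, l++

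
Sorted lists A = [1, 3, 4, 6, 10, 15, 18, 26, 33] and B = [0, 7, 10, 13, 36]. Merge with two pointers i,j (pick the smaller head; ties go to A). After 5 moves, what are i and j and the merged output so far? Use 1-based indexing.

i=5, j=2, merged so far=[0, 1, 3, 4, 6]

i=1 j=1: A[i]=1>B[j]=0 take 0, j++
i=1 j=2: A[i]=1<=B[j]=7 take 1, i++
i=2 j=2: A[i]=3<=B[j]=7 take 3, i++
i=3 j=2: A[i]=4<=B[j]=7 take 4, i++
i=4 j=2: A[i]=6<=B[j]=7 take 6, i++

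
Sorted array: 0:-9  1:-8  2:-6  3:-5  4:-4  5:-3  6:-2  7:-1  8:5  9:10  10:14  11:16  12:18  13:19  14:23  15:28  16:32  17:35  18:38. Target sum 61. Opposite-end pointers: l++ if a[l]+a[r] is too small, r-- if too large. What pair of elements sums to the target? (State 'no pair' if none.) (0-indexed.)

l=0 r=18: -9+38=29 <61, l++
l=1 r=18: -8+38=30 <61, l++
l=2 r=18: -6+38=32 <61, l++
l=3 r=18: -5+38=33 <61, l++
l=4 r=18: -4+38=34 <61, l++
l=5 r=18: -3+38=35 <61, l++
l=6 r=18: -2+38=36 <61, l++
l=7 r=18: -1+38=37 <61, l++
l=8 r=18: 5+38=43 <61, l++
l=9 r=18: 10+38=48 <61, l++
l=10 r=18: 14+38=52 <61, l++
l=11 r=18: 16+38=54 <61, l++
l=12 r=18: 18+38=56 <61, l++
l=13 r=18: 19+38=57 <61, l++
l=14 r=18: 23+38=61, found

(23, 38)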